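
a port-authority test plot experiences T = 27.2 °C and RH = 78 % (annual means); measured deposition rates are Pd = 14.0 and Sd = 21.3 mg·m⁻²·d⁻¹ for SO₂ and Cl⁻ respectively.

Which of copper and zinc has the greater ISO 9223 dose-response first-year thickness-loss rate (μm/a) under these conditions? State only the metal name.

zinc

copper: T>10 °C ⇒ hinge -0.080·(27.2−10) = -1.3760
  SO₂ term: 0.0053·14.0^0.26·exp(0.059·78-1.3760) = 0.265
  Sd branch = 0.01025·Sd^0.27·e^(0.036·RH+0.049·T) = 1.471 μm/a
  sum: 0.265 + 1.471 → r_corr = 1.736 μm/a
zinc: T>10 °C ⇒ hinge -0.071·(27.2−10) = -1.2212
  Pd branch = 0.0129·Pd^0.44·e^(0.046·RH+f) = 0.4393 μm/a
  Sd branch = 0.0175·Sd^0.57·e^(0.008·RH+0.085·T) = 1.885 μm/a
  sum: 0.4393 + 1.885 → r_corr = 2.324 μm/a
Ordering by μm/a: zinc (2.32) > copper (1.74)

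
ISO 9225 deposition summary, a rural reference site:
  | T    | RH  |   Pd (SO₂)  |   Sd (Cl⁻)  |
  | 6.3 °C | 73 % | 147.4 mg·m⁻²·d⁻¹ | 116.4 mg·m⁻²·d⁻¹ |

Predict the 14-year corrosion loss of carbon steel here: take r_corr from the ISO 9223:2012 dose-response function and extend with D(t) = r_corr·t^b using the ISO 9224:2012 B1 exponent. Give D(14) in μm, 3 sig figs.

carbon steel: temperature factor f = +0.150·(-3.7) = -0.5550
  sulphur-dioxide contribution → 58.7 μm/a
  chloride contribution → 27.87 μm/a
  total first-year rate 86.57 μm/a
ISO 9224: D(t) = r_corr · t^b with b = 0.523 (carbon steel, B1)
  D(14) = 86.57 × 14^0.523 = 86.57 × 3.976 = 344.2 μm

D(14) = 344 μm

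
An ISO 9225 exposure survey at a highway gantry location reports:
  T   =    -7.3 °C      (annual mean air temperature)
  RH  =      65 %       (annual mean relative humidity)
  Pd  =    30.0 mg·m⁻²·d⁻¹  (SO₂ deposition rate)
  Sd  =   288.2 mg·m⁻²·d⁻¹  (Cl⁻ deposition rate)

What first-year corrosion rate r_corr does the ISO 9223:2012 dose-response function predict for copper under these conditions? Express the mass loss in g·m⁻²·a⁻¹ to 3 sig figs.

copper: T≤10 °C ⇒ hinge +0.126·(-7.3−10) = -2.1798
  Pd branch = 0.0053·Pd^0.26·e^(0.059·RH+f) = 0.06717 μm/a
  Sd branch = 0.01025·Sd^0.27·e^(0.036·RH+0.049·T) = 0.3434 μm/a
  sum: 0.06717 + 0.3434 → r_corr = 0.4105 μm/a
Convert to mass loss: 0.4105 μm/a × 8.96 g/cm³ = 3.678 g·m⁻²·a⁻¹

r_corr = 3.68 g·m⁻²·a⁻¹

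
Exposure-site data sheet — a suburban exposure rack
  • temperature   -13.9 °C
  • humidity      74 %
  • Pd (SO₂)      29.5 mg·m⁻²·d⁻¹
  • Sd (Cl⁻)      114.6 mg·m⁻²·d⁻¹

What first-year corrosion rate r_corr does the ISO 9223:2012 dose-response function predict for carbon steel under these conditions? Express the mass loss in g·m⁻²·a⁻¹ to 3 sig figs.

r_corr = 110 g·m⁻²·a⁻¹

carbon steel: f(T) = +0.150·(T−10) [T≤10 °C] = -3.5850
  sulphur-dioxide contribution → 1.253 μm/a
  chloride contribution → 12.72 μm/a
  total first-year rate 13.97 μm/a
Convert to mass loss: 13.97 μm/a × 7.85 g/cm³ = 109.7 g·m⁻²·a⁻¹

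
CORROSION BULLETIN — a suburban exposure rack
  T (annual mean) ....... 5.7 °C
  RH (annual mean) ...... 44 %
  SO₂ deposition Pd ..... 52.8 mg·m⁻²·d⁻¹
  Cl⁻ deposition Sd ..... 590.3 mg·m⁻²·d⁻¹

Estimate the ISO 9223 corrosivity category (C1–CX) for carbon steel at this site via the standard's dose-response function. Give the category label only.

carbon steel: f(T) = +0.150·(T−10) [T≤10 °C] = -0.6450
  SO₂ term: 1.77·52.8^0.52·exp(0.02·44-0.6450) = 17.61
  Sd branch = 0.102·Sd^0.62·e^(0.033·RH+0.04·T) = 28.59 μm/a
  r_corr = 17.61 + 28.59 = 46.21 μm/a
ISO 9223 Table 2 (carbon steel): 25 < 46.2 ≤ 50 μm/a ⇒ C3

C3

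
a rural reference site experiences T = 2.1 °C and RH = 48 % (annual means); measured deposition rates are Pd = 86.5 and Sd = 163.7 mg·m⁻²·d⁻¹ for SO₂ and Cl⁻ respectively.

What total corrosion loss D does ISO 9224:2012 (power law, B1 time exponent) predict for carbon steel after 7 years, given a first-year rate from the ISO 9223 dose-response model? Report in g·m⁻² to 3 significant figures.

D(7) = 589 g·m⁻²

carbon steel: temperature factor f = +0.150·(-7.9) = -1.1850
  sulphur-dioxide contribution → 14.37 μm/a
  chloride contribution → 12.76 μm/a
  ⇒ r_corr(carbon steel) = 27.13 μm/a
Power-law: D(7) = r_corr · 7^0.523
  D(7) = 27.13 × 7^0.523 = 27.13 × 2.767 = 75.06 μm
  Mass loss = 75.06 μm × 7.85 g/cm³ = 589.2 g·m⁻²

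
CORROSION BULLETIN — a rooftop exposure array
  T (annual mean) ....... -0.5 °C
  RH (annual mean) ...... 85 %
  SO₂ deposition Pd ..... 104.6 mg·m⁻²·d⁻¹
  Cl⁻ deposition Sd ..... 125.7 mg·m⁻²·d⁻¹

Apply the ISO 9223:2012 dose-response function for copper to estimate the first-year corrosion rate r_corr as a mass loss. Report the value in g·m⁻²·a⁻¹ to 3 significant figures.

copper: T≤10 °C ⇒ hinge +0.126·(-0.5−10) = -1.3230
  Pd branch = 0.0053·Pd^0.26·e^(0.059·RH+f) = 0.7125 μm/a
  Cl⁻ term: 0.01025·125.7^0.27·exp(0.036·85+0.049·-0.5) = 0.7868
  sum: 0.7125 + 0.7868 → r_corr = 1.499 μm/a
Convert to mass loss: 1.499 μm/a × 8.96 g/cm³ = 13.43 g·m⁻²·a⁻¹

r_corr = 13.4 g·m⁻²·a⁻¹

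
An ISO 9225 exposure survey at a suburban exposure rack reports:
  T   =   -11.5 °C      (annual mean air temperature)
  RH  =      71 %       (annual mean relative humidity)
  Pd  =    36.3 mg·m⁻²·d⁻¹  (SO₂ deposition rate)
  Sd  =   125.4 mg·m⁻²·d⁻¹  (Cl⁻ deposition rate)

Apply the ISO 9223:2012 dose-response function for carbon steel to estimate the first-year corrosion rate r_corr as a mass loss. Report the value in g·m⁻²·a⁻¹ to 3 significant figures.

r_corr = 120 g·m⁻²·a⁻¹

carbon steel: temperature factor f = +0.150·(-21.5) = -3.2250
  sulphur-dioxide contribution → 1.885 μm/a
  chloride contribution → 13.41 μm/a
  total first-year rate 15.29 μm/a
Convert to mass loss: 15.29 μm/a × 7.85 g/cm³ = 120 g·m⁻²·a⁻¹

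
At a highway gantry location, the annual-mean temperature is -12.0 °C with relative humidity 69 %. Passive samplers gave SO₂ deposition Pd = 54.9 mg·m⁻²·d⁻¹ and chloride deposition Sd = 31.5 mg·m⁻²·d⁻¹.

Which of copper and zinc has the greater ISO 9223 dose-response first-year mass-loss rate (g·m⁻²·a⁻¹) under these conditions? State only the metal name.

copper: T≤10 °C ⇒ hinge +0.126·(-12.0−10) = -2.7720
  SO₂ term: 0.0053·54.9^0.26·exp(0.059·69-2.7720) = 0.05504
  Cl⁻ term: 0.01025·31.5^0.27·exp(0.036·69+0.049·-12.0) = 0.1733
  r_corr = 0.05504 + 0.1733 = 0.2283 μm/a
  mass loss = 0.2283 μm/a × 8.96 g/cm³ = 2.046 g·m⁻²·a⁻¹
zinc: f(T) = +0.038·(T−10) [T≤10 °C] = -0.8360
  Pd branch = 0.0129·Pd^0.44·e^(0.046·RH+f) = 0.7787 μm/a
  Cl⁻ term: 0.0175·31.5^0.57·exp(0.008·69+0.085·-12.0) = 0.07831
  r_corr = 0.7787 + 0.07831 = 0.857 μm/a
  mass loss = 0.857 μm/a × 7.14 g/cm³ = 6.119 g·m⁻²·a⁻¹
Ordering by g·m⁻²·a⁻¹: zinc (6.12) > copper (2.05)

zinc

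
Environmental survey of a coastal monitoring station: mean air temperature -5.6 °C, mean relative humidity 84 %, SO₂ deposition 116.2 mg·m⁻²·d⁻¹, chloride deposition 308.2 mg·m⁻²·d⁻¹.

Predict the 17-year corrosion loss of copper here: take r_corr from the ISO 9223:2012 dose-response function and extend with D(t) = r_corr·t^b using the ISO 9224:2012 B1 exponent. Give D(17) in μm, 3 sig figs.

D(17) = 7.39 μm

copper: f(T) = +0.126·(T−10) [T≤10 °C] = -1.9656
  SO₂ term: 0.0053·116.2^0.26·exp(0.059·84-1.9656) = 0.363
  Cl⁻ term: 0.01025·308.2^0.27·exp(0.036·84+0.049·-5.6) = 0.7531
  sum: 0.363 + 0.7531 → r_corr = 1.116 μm/a
Power-law: D(17) = r_corr · 17^0.667
  D(17) = 1.116 × 17^0.667 = 1.116 × 6.618 = 7.386 μm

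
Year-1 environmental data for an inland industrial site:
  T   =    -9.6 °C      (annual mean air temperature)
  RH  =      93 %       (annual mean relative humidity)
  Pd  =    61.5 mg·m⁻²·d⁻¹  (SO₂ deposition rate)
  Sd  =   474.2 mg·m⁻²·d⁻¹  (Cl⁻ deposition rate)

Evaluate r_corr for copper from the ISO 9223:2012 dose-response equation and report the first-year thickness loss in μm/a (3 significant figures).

copper: temperature factor f = +0.126·(-19.6) = -2.4696
  SO₂ term: 0.0053·61.5^0.26·exp(0.059·93-2.4696) = 0.3161
  Cl⁻ term: 0.01025·474.2^0.27·exp(0.036·93+0.049·-9.6) = 0.9615
  sum: 0.3161 + 0.9615 → r_corr = 1.278 μm/a

r_corr = 1.28 μm/a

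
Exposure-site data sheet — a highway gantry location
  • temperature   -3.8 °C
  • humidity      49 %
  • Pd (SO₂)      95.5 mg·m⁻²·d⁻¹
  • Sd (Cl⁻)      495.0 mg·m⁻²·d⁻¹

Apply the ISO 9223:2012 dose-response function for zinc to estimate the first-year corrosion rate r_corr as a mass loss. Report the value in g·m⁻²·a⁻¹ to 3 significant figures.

zinc: T≤10 °C ⇒ hinge +0.038·(-3.8−10) = -0.5244
  SO₂ term: 0.0129·95.5^0.44·exp(0.046·49-0.5244) = 0.5407
  Cl⁻ term: 0.0175·495.0^0.57·exp(0.008·49+0.085·-3.8) = 0.6441
  r_corr = 0.5407 + 0.6441 = 1.185 μm/a
Convert to mass loss: 1.185 μm/a × 7.14 g/cm³ = 8.459 g·m⁻²·a⁻¹

r_corr = 8.46 g·m⁻²·a⁻¹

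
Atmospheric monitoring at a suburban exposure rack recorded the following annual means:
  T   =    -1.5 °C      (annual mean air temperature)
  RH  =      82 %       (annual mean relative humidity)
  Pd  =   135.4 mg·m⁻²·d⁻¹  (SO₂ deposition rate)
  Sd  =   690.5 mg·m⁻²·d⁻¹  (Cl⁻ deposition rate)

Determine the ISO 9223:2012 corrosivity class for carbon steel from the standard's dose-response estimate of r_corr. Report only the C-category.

carbon steel: temperature factor f = +0.150·(-11.5) = -1.7250
  Pd branch = 1.77·Pd^0.52·e^(0.02·RH+f) = 20.87 μm/a
  Cl⁻ term: 0.102·690.5^0.62·exp(0.033·82+0.04·-1.5) = 82.8
  sum: 20.87 + 82.8 → r_corr = 103.7 μm/a
ISO 9223 Table 2 (carbon steel): 80 < 104 ≤ 200 μm/a ⇒ C5

C5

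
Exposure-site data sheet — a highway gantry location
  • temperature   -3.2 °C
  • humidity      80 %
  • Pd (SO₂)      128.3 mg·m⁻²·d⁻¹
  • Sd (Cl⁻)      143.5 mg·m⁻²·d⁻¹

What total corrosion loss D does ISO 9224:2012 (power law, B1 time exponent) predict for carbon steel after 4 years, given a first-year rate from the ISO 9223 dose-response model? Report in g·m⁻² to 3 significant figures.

carbon steel: f(T) = +0.150·(T−10) [T≤10 °C] = -1.9800
  sulphur-dioxide contribution → 15.11 μm/a
  chloride contribution → 27.34 μm/a
  total first-year rate 42.45 μm/a
ISO 9224: D(t) = r_corr · t^b with b = 0.523 (carbon steel, B1)
  D(4) = 42.45 × 4^0.523 = 42.45 × 2.065 = 87.65 μm
  Mass loss = 87.65 μm × 7.85 g/cm³ = 688 g·m⁻²

D(4) = 688 g·m⁻²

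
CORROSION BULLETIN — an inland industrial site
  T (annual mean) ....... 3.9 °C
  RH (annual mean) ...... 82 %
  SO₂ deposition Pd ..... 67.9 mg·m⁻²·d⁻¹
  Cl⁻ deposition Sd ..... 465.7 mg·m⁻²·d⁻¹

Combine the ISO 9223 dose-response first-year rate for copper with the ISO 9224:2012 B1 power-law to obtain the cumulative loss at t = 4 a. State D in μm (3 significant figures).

copper: temperature factor f = +0.126·(-6.1) = -0.7686
  sulphur-dioxide contribution → 0.9287 μm/a
  chloride contribution → 1.248 μm/a
  total first-year rate 2.177 μm/a
ISO 9224: D(t) = r_corr · t^b with b = 0.667 (copper, B1)
  D(4) = 2.177 × 4^0.667 = 2.177 × 2.521 = 5.487 μm

D(4) = 5.49 μm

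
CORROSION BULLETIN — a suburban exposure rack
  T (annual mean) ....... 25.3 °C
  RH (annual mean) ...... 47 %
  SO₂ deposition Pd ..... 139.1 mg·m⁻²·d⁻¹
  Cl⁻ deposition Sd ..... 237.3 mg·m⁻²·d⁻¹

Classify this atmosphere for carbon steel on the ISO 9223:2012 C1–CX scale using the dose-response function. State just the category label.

carbon steel: f(T) = -0.054·(T−10) [T>10 °C] = -0.8262
  sulphur-dioxide contribution → 25.82 μm/a
  chloride contribution → 39.3 μm/a
  total first-year rate 65.12 μm/a
Category bounds: 50…80 μm/a bracket r_corr ⇒ C4

C4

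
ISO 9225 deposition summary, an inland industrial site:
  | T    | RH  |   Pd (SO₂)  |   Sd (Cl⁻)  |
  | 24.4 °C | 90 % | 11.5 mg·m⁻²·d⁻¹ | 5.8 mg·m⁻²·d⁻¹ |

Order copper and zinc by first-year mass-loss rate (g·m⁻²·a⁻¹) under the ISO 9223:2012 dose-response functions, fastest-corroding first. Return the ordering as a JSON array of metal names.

["copper", "zinc"]

copper: temperature factor f = -0.080·(14.4) = -1.1520
  SO₂ term: 0.0053·11.5^0.26·exp(0.059·90-1.1520) = 0.6395
  Sd branch = 0.01025·Sd^0.27·e^(0.036·RH+0.049·T) = 1.391 μm/a
  sum: 0.6395 + 1.391 → r_corr = 2.03 μm/a
  mass loss = 2.03 μm/a × 8.96 g/cm³ = 18.19 g·m⁻²·a⁻¹
zinc: temperature factor f = -0.071·(14.4) = -1.0224
  SO₂ term: 0.0129·11.5^0.44·exp(0.046·90-1.0224) = 0.8536
  Cl⁻ term: 0.0175·5.8^0.57·exp(0.008·90+0.085·24.4) = 0.7791
  sum: 0.8536 + 0.7791 → r_corr = 1.633 μm/a
  mass loss = 1.633 μm/a × 7.14 g/cm³ = 11.66 g·m⁻²·a⁻¹
Ordering by g·m⁻²·a⁻¹: copper (18.2) > zinc (11.7)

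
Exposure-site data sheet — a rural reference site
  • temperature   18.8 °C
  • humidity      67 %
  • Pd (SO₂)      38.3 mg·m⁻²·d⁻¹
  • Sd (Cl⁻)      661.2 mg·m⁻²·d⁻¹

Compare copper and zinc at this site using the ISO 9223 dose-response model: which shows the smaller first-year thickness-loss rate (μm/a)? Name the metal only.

copper: T>10 °C ⇒ hinge -0.080·(18.8−10) = -0.7040
  sulphur-dioxide contribution → 0.3523 μm/a
  chloride contribution → 1.659 μm/a
  total first-year rate 2.011 μm/a
zinc: T>10 °C ⇒ hinge -0.071·(18.8−10) = -0.6248
  sulphur-dioxide contribution → 0.7488 μm/a
  chloride contribution → 5.99 μm/a
  total first-year rate 6.739 μm/a
Ordering by μm/a: zinc (6.74) > copper (2.01)

copper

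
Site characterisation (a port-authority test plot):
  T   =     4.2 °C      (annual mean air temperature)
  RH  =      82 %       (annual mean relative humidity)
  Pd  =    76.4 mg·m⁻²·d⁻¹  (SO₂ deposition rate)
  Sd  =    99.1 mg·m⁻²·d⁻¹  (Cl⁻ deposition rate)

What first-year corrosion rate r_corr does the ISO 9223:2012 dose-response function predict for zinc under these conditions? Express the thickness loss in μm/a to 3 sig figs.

r_corr = 3.69 μm/a

zinc: f(T) = +0.038·(T−10) [T≤10 °C] = -0.2204
  Pd branch = 0.0129·Pd^0.44·e^(0.046·RH+f) = 3.031 μm/a
  Sd branch = 0.0175·Sd^0.57·e^(0.008·RH+0.085·T) = 0.6618 μm/a
  sum: 3.031 + 0.6618 → r_corr = 3.693 μm/a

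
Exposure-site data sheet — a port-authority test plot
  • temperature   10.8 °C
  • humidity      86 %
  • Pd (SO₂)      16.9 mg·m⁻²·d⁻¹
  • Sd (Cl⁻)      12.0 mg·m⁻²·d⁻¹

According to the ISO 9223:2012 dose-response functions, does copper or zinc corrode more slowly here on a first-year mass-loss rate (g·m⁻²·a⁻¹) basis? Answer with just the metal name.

zinc

copper: T>10 °C ⇒ hinge -0.080·(10.8−10) = -0.0640
  sulphur-dioxide contribution → 1.657 μm/a
  chloride contribution → 0.7525 μm/a
  total first-year rate 2.41 μm/a
  mass loss = 2.41 μm/a × 8.96 g/cm³ = 21.59 g·m⁻²·a⁻¹
zinc: temperature factor f = -0.071·(0.8) = -0.0568
  sulphur-dioxide contribution → 2.209 μm/a
  chloride contribution → 0.3595 μm/a
  ⇒ r_corr(zinc) = 2.569 μm/a
  mass loss = 2.569 μm/a × 7.14 g/cm³ = 18.34 g·m⁻²·a⁻¹
Ordering by g·m⁻²·a⁻¹: copper (21.6) > zinc (18.3)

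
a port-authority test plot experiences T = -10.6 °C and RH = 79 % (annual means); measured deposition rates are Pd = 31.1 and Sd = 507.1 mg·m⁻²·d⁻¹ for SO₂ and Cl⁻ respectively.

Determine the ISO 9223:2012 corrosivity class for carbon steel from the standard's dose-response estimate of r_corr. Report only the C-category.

carbon steel: f(T) = +0.150·(T−10) [T≤10 °C] = -3.0900
  Pd branch = 1.77·Pd^0.52·e^(0.02·RH+f) = 2.336 μm/a
  Cl⁻ term: 0.102·507.1^0.62·exp(0.033·79+0.04·-10.6) = 43.04
  r_corr = 2.336 + 43.04 = 45.37 μm/a
ISO 9223 Table 2 (carbon steel): 25 < 45.4 ≤ 50 μm/a ⇒ C3

C3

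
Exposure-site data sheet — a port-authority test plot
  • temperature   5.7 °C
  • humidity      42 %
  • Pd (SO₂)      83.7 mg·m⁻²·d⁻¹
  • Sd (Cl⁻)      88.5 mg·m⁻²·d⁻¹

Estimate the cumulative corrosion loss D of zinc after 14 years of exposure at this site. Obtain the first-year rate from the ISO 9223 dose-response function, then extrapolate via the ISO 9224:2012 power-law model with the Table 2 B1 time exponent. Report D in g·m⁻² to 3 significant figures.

D(14) = 63.6 g·m⁻²

zinc: temperature factor f = +0.038·(-4.3) = -0.1634
  sulphur-dioxide contribution → 0.5305 μm/a
  chloride contribution → 0.5118 μm/a
  ⇒ r_corr(zinc) = 1.042 μm/a
ISO 9224: D(t) = r_corr · t^b with b = 0.813 (zinc, B1)
  D(14) = 1.042 × 14^0.813 = 1.042 × 8.547 = 8.909 μm
  Mass loss = 8.909 μm × 7.14 g/cm³ = 63.61 g·m⁻²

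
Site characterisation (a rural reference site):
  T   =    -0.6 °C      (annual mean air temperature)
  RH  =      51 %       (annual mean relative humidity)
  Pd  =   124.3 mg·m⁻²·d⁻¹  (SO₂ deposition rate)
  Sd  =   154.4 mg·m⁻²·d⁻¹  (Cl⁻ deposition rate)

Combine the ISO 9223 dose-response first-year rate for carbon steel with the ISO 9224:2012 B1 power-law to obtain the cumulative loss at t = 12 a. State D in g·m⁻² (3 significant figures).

D(12) = 705 g·m⁻²

carbon steel: T≤10 °C ⇒ hinge +0.150·(-0.6−10) = -1.5900
  sulphur-dioxide contribution → 12.29 μm/a
  chloride contribution → 12.19 μm/a
  ⇒ r_corr(carbon steel) = 24.48 μm/a
Power-law: D(12) = r_corr · 12^0.523
  D(12) = 24.48 × 12^0.523 = 24.48 × 3.668 = 89.79 μm
  Mass loss = 89.79 μm × 7.85 g/cm³ = 704.9 g·m⁻²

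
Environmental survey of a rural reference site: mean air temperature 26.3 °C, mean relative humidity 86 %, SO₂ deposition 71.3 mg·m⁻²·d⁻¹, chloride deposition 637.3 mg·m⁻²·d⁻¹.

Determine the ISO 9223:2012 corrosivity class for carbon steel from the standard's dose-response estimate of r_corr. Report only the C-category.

carbon steel: f(T) = -0.054·(T−10) [T>10 °C] = -0.8802
  sulphur-dioxide contribution → 37.7 μm/a
  chloride contribution → 273.3 μm/a
  total first-year rate 311 μm/a
ISO 9223 Table 2 (carbon steel): 200 < 311 ≤ 700 μm/a ⇒ CX

CX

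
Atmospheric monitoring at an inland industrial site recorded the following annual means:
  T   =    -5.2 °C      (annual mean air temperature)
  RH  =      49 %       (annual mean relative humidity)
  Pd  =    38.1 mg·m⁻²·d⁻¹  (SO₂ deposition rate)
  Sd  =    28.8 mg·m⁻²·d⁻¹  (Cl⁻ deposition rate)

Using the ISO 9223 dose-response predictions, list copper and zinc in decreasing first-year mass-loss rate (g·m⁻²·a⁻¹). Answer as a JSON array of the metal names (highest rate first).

["zinc", "copper"]

copper: f(T) = +0.126·(T−10) [T≤10 °C] = -1.9152
  sulphur-dioxide contribution → 0.03623 μm/a
  chloride contribution → 0.1149 μm/a
  ⇒ r_corr(copper) = 0.1511 μm/a
  mass loss = 0.1511 μm/a × 8.96 g/cm³ = 1.354 g·m⁻²·a⁻¹
zinc: f(T) = +0.038·(T−10) [T≤10 °C] = -0.5776
  sulphur-dioxide contribution → 0.3422 μm/a
  chloride contribution → 0.113 μm/a
  ⇒ r_corr(zinc) = 0.4552 μm/a
  mass loss = 0.4552 μm/a × 7.14 g/cm³ = 3.25 g·m⁻²·a⁻¹
Ordering by g·m⁻²·a⁻¹: zinc (3.25) > copper (1.35)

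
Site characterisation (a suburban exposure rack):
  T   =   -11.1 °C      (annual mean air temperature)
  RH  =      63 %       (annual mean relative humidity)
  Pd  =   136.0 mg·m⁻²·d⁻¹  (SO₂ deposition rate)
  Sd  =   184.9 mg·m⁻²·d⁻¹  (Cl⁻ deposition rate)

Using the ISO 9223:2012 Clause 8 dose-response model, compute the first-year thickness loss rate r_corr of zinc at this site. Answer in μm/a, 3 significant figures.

zinc: f(T) = +0.038·(T−10) [T≤10 °C] = -0.8018
  SO₂ term: 0.0129·136.0^0.44·exp(0.046·63-0.8018) = 0.9114
  Cl⁻ term: 0.0175·184.9^0.57·exp(0.008·63+0.085·-11.1) = 0.221
  sum: 0.9114 + 0.221 → r_corr = 1.132 μm/a

r_corr = 1.13 μm/a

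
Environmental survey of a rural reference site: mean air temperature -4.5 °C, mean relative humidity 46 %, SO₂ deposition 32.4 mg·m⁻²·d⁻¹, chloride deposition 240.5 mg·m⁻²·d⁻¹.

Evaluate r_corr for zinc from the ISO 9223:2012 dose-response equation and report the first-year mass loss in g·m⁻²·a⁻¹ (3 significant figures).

r_corr = 4.84 g·m⁻²·a⁻¹

zinc: temperature factor f = +0.038·(-14.5) = -0.5510
  SO₂ term: 0.0129·32.4^0.44·exp(0.046·46-0.5510) = 0.285
  Sd branch = 0.0175·Sd^0.57·e^(0.008·RH+0.085·T) = 0.3926 μm/a
  r_corr = 0.285 + 0.3926 = 0.6777 μm/a
Convert to mass loss: 0.6777 μm/a × 7.14 g/cm³ = 4.838 g·m⁻²·a⁻¹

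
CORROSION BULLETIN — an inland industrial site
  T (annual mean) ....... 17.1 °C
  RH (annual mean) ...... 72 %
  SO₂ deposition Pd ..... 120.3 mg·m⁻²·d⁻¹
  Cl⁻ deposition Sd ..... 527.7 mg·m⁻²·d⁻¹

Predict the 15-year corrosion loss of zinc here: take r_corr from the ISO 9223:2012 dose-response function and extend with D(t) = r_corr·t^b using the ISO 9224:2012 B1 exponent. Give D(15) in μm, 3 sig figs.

zinc: T>10 °C ⇒ hinge -0.071·(17.1−10) = -0.5041
  SO₂ term: 0.0129·120.3^0.44·exp(0.046·72-0.5041) = 1.759
  Cl⁻ term: 0.0175·527.7^0.57·exp(0.008·72+0.085·17.1) = 4.745
  sum: 1.759 + 4.745 → r_corr = 6.504 μm/a
ISO 9224: D(t) = r_corr · t^b with b = 0.813 (zinc, B1)
  D(15) = 6.504 × 15^0.813 = 6.504 × 9.04 = 58.8 μm

D(15) = 58.8 μm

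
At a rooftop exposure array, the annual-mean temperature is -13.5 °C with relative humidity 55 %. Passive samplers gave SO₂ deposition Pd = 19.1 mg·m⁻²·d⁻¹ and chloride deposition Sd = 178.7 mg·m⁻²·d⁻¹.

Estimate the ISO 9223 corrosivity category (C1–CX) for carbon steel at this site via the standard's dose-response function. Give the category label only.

carbon steel: f(T) = +0.150·(T−10) [T≤10 °C] = -3.5250
  sulphur-dioxide contribution → 0.726 μm/a
  chloride contribution → 9.092 μm/a
  ⇒ r_corr(carbon steel) = 9.818 μm/a
Category bounds: 1.3…25 μm/a bracket r_corr ⇒ C2

C2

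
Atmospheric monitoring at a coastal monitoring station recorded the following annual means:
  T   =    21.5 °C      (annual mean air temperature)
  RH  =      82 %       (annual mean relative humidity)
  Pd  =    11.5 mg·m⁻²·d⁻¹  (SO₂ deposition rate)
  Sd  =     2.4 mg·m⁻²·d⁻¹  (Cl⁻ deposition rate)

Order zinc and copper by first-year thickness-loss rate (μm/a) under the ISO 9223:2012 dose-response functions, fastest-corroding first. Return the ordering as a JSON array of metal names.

["copper", "zinc"]

zinc: T>10 °C ⇒ hinge -0.071·(21.5−10) = -0.8165
  sulphur-dioxide contribution → 0.7259 μm/a
  chloride contribution → 0.3454 μm/a
  total first-year rate 1.071 μm/a
copper: f(T) = -0.080·(T−10) [T>10 °C] = -0.9200
  sulphur-dioxide contribution → 0.5031 μm/a
  chloride contribution → 0.7128 μm/a
  ⇒ r_corr(copper) = 1.216 μm/a
Ordering by μm/a: copper (1.22) > zinc (1.07)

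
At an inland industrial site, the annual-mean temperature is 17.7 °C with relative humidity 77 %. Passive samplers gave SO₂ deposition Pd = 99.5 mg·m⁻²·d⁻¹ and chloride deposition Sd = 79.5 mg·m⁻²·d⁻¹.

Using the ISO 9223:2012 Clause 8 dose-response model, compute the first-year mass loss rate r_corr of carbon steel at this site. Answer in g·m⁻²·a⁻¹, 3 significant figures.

r_corr = 779 g·m⁻²·a⁻¹

carbon steel: T>10 °C ⇒ hinge -0.054·(17.7−10) = -0.4158
  sulphur-dioxide contribution → 59.58 μm/a
  chloride contribution → 39.61 μm/a
  total first-year rate 99.19 μm/a
Convert to mass loss: 99.19 μm/a × 7.85 g/cm³ = 778.6 g·m⁻²·a⁻¹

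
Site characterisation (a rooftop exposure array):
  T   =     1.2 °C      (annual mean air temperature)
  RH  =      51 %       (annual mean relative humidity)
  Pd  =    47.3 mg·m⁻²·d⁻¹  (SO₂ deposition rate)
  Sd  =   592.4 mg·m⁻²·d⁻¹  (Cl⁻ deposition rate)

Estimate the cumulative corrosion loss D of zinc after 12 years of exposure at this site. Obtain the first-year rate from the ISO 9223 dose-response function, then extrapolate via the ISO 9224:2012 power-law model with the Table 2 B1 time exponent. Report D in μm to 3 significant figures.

D(12) = 12.3 μm

zinc: T≤10 °C ⇒ hinge +0.038·(1.2−10) = -0.3344
  sulphur-dioxide contribution → 0.5262 μm/a
  chloride contribution → 1.109 μm/a
  total first-year rate 1.635 μm/a
Power-law: D(12) = r_corr · 12^0.813
  D(12) = 1.635 × 12^0.813 = 1.635 × 7.54 = 12.33 μm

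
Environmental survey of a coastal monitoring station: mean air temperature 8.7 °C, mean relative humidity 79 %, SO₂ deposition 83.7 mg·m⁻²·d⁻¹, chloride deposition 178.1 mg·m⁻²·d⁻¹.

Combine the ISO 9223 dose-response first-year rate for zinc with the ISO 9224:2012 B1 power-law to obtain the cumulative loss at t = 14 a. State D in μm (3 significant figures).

D(14) = 39.2 μm

zinc: temperature factor f = +0.038·(-1.3) = -0.0494
  sulphur-dioxide contribution → 3.261 μm/a
  chloride contribution → 1.323 μm/a
  total first-year rate 4.584 μm/a
Long-term exponent b (ISO 9224 Table 2, B1) = 0.813
  D(14) = 4.584 × 14^0.813 = 4.584 × 8.547 = 39.18 μm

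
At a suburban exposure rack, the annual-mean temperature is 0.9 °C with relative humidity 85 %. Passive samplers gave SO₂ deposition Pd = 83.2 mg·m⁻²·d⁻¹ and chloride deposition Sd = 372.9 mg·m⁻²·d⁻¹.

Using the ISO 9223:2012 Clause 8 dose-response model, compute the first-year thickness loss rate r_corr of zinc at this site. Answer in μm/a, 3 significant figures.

zinc: f(T) = +0.038·(T−10) [T≤10 °C] = -0.3458
  Pd branch = 0.0129·Pd^0.44·e^(0.046·RH+f) = 3.187 μm/a
  Sd branch = 0.0175·Sd^0.57·e^(0.008·RH+0.085·T) = 1.09 μm/a
  sum: 3.187 + 1.09 → r_corr = 4.277 μm/a

r_corr = 4.28 μm/a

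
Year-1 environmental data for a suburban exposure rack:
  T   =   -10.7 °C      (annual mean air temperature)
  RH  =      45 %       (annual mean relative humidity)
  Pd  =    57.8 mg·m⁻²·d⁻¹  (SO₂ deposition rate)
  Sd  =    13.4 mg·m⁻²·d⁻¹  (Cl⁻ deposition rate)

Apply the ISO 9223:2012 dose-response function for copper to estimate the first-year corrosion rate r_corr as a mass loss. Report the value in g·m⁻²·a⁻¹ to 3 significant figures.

copper: f(T) = +0.126·(T−10) [T≤10 °C] = -2.6082
  SO₂ term: 0.0053·57.8^0.26·exp(0.059·45-2.6082) = 0.01595
  Sd branch = 0.01025·Sd^0.27·e^(0.036·RH+0.049·T) = 0.06179 μm/a
  sum: 0.01595 + 0.06179 → r_corr = 0.07774 μm/a
Convert to mass loss: 0.07774 μm/a × 8.96 g/cm³ = 0.6965 g·m⁻²·a⁻¹

r_corr = 0.697 g·m⁻²·a⁻¹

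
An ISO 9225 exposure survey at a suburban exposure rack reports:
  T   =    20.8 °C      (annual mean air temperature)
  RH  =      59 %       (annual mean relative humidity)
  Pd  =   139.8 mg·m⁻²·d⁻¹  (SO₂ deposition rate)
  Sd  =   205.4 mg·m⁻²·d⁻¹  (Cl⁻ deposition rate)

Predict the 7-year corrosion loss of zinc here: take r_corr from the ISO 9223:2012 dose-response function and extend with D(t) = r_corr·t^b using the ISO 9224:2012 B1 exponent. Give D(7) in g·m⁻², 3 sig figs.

zinc: temperature factor f = -0.071·(10.8) = -0.7668
  sulphur-dioxide contribution → 0.7948 μm/a
  chloride contribution → 3.42 μm/a
  ⇒ r_corr(zinc) = 4.215 μm/a
Long-term exponent b (ISO 9224 Table 2, B1) = 0.813
  D(7) = 4.215 × 7^0.813 = 4.215 × 4.865 = 20.5 μm
  Mass loss = 20.5 μm × 7.14 g/cm³ = 146.4 g·m⁻²

D(7) = 146 g·m⁻²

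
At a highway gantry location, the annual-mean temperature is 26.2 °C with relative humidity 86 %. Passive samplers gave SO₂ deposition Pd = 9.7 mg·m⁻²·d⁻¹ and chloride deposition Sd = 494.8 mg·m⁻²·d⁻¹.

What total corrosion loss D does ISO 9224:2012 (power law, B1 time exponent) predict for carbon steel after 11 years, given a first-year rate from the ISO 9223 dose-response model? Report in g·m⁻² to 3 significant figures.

D(11) = 6.77e+03 g·m⁻²

carbon steel: temperature factor f = -0.054·(16.2) = -0.8748
  SO₂ term: 1.77·9.7^0.52·exp(0.02·86-0.8748) = 13.43
  Cl⁻ term: 0.102·494.8^0.62·exp(0.033·86+0.04·26.2) = 232.7
  sum: 13.43 + 232.7 → r_corr = 246.1 μm/a
ISO 9224: D(t) = r_corr · t^b with b = 0.523 (carbon steel, B1)
  D(11) = 246.1 × 11^0.523 = 246.1 × 3.505 = 862.7 μm
  Mass loss = 862.7 μm × 7.85 g/cm³ = 6772 g·m⁻²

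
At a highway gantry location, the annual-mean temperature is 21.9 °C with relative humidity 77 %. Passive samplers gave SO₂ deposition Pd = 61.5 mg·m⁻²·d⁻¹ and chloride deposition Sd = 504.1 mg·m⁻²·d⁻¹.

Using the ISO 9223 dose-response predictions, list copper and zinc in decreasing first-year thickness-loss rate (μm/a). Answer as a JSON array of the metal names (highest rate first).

copper: T>10 °C ⇒ hinge -0.080·(21.9−10) = -0.9520
  SO₂ term: 0.0053·61.5^0.26·exp(0.059·77-0.9520) = 0.561
  Sd branch = 0.01025·Sd^0.27·e^(0.036·RH+0.049·T) = 2.572 μm/a
  sum: 0.561 + 2.572 → r_corr = 3.133 μm/a
zinc: temperature factor f = -0.071·(11.9) = -0.8449
  SO₂ term: 0.0129·61.5^0.44·exp(0.046·77-0.8449) = 1.172
  Sd branch = 0.0175·Sd^0.57·e^(0.008·RH+0.085·T) = 7.235 μm/a
  r_corr = 1.172 + 7.235 = 8.407 μm/a
Ordering by μm/a: zinc (8.41) > copper (3.13)

["zinc", "copper"]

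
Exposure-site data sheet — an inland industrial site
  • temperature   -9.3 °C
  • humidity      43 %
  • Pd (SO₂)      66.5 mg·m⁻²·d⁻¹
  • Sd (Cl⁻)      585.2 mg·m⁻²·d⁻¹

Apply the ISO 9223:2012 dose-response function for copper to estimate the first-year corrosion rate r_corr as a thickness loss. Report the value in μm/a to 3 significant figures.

copper: f(T) = +0.126·(T−10) [T≤10 °C] = -2.4318
  SO₂ term: 0.0053·66.5^0.26·exp(0.059·43-2.4318) = 0.01753
  Sd branch = 0.01025·Sd^0.27·e^(0.036·RH+0.049·T) = 0.1707 μm/a
  sum: 0.01753 + 0.1707 → r_corr = 0.1883 μm/a

r_corr = 0.188 μm/a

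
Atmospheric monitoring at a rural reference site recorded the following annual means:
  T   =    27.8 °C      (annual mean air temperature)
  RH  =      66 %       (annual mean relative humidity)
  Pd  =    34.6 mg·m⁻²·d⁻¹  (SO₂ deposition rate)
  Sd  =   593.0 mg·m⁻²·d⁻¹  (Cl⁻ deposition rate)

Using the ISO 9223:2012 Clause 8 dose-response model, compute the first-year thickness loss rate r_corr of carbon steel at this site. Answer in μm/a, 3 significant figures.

r_corr = 159 μm/a

carbon steel: f(T) = -0.054·(T−10) [T>10 °C] = -0.9612
  Pd branch = 1.77·Pd^0.52·e^(0.02·RH+f) = 16 μm/a
  Sd branch = 0.102·Sd^0.62·e^(0.033·RH+0.04·T) = 143.5 μm/a
  r_corr = 16 + 143.5 = 159.5 μm/a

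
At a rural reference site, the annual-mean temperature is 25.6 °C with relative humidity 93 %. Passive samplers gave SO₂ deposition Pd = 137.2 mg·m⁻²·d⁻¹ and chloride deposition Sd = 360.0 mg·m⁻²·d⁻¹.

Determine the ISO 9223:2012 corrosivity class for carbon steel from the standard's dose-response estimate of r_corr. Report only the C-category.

carbon steel: T>10 °C ⇒ hinge -0.054·(25.6−10) = -0.8424
  SO₂ term: 1.77·137.2^0.52·exp(0.02·93-0.8424) = 63.29
  Sd branch = 0.102·Sd^0.62·e^(0.033·RH+0.04·T) = 235 μm/a
  sum: 63.29 + 235 → r_corr = 298.3 μm/a
ISO 9223 Table 2 (carbon steel): 200 < 298 ≤ 700 μm/a ⇒ CX

CX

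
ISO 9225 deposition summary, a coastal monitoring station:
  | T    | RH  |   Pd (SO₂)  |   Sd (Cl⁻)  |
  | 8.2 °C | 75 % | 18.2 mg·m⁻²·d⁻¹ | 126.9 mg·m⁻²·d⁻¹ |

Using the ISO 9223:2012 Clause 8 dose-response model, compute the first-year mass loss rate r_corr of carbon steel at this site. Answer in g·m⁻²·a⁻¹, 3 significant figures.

carbon steel: temperature factor f = +0.150·(-1.8) = -0.2700
  SO₂ term: 1.77·18.2^0.52·exp(0.02·75-0.2700) = 27.38
  Sd branch = 0.102·Sd^0.62·e^(0.033·RH+0.04·T) = 33.89 μm/a
  r_corr = 27.38 + 33.89 = 61.27 μm/a
Convert to mass loss: 61.27 μm/a × 7.85 g/cm³ = 481 g·m⁻²·a⁻¹

r_corr = 481 g·m⁻²·a⁻¹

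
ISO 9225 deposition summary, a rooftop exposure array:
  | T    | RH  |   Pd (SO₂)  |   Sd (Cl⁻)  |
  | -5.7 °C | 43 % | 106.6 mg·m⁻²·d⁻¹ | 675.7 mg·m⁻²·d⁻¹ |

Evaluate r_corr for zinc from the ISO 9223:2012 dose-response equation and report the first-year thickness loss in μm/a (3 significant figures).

zinc: f(T) = +0.038·(T−10) [T≤10 °C] = -0.5966
  SO₂ term: 0.0129·106.6^0.44·exp(0.046·43-0.5966) = 0.4006
  Sd branch = 0.0175·Sd^0.57·e^(0.008·RH+0.085·T) = 0.6237 μm/a
  r_corr = 0.4006 + 0.6237 = 1.024 μm/a

r_corr = 1.02 μm/a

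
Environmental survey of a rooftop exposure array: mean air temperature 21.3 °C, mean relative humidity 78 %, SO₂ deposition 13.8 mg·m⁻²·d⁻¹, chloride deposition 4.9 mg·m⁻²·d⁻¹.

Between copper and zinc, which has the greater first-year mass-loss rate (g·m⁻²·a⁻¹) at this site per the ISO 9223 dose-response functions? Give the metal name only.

copper

copper: f(T) = -0.080·(T−10) [T>10 °C] = -0.9040
  SO₂ term: 0.0053·13.8^0.26·exp(0.059·78-0.9040) = 0.4233
  Sd branch = 0.01025·Sd^0.27·e^(0.036·RH+0.049·T) = 0.7411 μm/a
  sum: 0.4233 + 0.7411 → r_corr = 1.164 μm/a
  mass loss = 1.164 μm/a × 8.96 g/cm³ = 10.43 g·m⁻²·a⁻¹
zinc: temperature factor f = -0.071·(11.3) = -0.8023
  SO₂ term: 0.0129·13.8^0.44·exp(0.046·78-0.8023) = 0.6637
  Cl⁻ term: 0.0175·4.9^0.57·exp(0.008·78+0.085·21.3) = 0.494
  r_corr = 0.6637 + 0.494 = 1.158 μm/a
  mass loss = 1.158 μm/a × 7.14 g/cm³ = 8.266 g·m⁻²·a⁻¹
Ordering by g·m⁻²·a⁻¹: copper (10.4) > zinc (8.27)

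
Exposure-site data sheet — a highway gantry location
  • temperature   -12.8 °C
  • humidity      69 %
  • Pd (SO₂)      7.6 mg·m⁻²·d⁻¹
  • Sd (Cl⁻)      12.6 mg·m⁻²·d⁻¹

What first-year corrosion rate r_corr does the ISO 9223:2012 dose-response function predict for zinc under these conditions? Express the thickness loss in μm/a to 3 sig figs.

r_corr = 0.360 μm/a

zinc: f(T) = +0.038·(T−10) [T≤10 °C] = -0.8664
  Pd branch = 0.0129·Pd^0.44·e^(0.046·RH+f) = 0.3165 μm/a
  Cl⁻ term: 0.0175·12.6^0.57·exp(0.008·69+0.085·-12.8) = 0.0434
  sum: 0.3165 + 0.0434 → r_corr = 0.3599 μm/a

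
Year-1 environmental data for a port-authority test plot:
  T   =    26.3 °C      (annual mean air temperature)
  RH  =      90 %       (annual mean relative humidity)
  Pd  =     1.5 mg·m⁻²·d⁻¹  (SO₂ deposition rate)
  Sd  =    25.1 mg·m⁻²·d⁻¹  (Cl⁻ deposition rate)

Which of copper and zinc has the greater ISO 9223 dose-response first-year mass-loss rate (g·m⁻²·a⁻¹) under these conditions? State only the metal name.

copper

copper: f(T) = -0.080·(T−10) [T>10 °C] = -1.3040
  SO₂ term: 0.0053·1.5^0.26·exp(0.059·90-1.3040) = 0.3235
  Cl⁻ term: 0.01025·25.1^0.27·exp(0.036·90+0.049·26.3) = 2.267
  r_corr = 0.3235 + 2.267 = 2.59 μm/a
  mass loss = 2.59 μm/a × 8.96 g/cm³ = 23.21 g·m⁻²·a⁻¹
zinc: T>10 °C ⇒ hinge -0.071·(26.3−10) = -1.1573
  SO₂ term: 0.0129·1.5^0.44·exp(0.046·90-1.1573) = 0.3044
  Cl⁻ term: 0.0175·25.1^0.57·exp(0.008·90+0.085·26.3) = 2.111
  r_corr = 0.3044 + 2.111 = 2.415 μm/a
  mass loss = 2.415 μm/a × 7.14 g/cm³ = 17.24 g·m⁻²·a⁻¹
Ordering by g·m⁻²·a⁻¹: copper (23.2) > zinc (17.2)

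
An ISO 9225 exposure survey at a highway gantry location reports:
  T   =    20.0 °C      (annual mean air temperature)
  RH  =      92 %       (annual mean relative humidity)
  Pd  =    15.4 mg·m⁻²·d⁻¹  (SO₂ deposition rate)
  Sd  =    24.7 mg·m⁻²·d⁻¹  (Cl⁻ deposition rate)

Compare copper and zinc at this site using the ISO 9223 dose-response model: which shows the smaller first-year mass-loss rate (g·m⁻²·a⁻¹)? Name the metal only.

copper: T>10 °C ⇒ hinge -0.080·(20.0−10) = -0.8000
  SO₂ term: 0.0053·15.4^0.26·exp(0.059·92-0.8000) = 1.104
  Sd branch = 0.01025·Sd^0.27·e^(0.036·RH+0.049·T) = 1.781 μm/a
  sum: 1.104 + 1.781 → r_corr = 2.885 μm/a
  mass loss = 2.885 μm/a × 8.96 g/cm³ = 25.85 g·m⁻²·a⁻¹
zinc: temperature factor f = -0.071·(10.0) = -0.7100
  Pd branch = 0.0129·Pd^0.44·e^(0.046·RH+f) = 1.454 μm/a
  Sd branch = 0.0175·Sd^0.57·e^(0.008·RH+0.085·T) = 1.244 μm/a
  sum: 1.454 + 1.244 → r_corr = 2.698 μm/a
  mass loss = 2.698 μm/a × 7.14 g/cm³ = 19.27 g·m⁻²·a⁻¹
Ordering by g·m⁻²·a⁻¹: copper (25.9) > zinc (19.3)

zinc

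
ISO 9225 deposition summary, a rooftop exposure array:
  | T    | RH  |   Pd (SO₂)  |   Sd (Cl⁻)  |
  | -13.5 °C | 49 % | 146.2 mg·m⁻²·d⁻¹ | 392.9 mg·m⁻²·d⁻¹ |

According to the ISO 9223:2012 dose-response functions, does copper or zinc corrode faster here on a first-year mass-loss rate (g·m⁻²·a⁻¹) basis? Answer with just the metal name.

zinc

copper: T≤10 °C ⇒ hinge +0.126·(-13.5−10) = -2.9610
  Pd branch = 0.0053·Pd^0.26·e^(0.059·RH+f) = 0.01806 μm/a
  Cl⁻ term: 0.01025·392.9^0.27·exp(0.036·49+0.049·-13.5) = 0.1549
  sum: 0.01806 + 0.1549 → r_corr = 0.1729 μm/a
  mass loss = 0.1729 μm/a × 8.96 g/cm³ = 1.55 g·m⁻²·a⁻¹
zinc: f(T) = +0.038·(T−10) [T≤10 °C] = -0.8930
  SO₂ term: 0.0129·146.2^0.44·exp(0.046·49-0.8930) = 0.4511
  Cl⁻ term: 0.0175·392.9^0.57·exp(0.008·49+0.085·-13.5) = 0.2476
  r_corr = 0.4511 + 0.2476 = 0.6986 μm/a
  mass loss = 0.6986 μm/a × 7.14 g/cm³ = 4.988 g·m⁻²·a⁻¹
Ordering by g·m⁻²·a⁻¹: zinc (4.99) > copper (1.55)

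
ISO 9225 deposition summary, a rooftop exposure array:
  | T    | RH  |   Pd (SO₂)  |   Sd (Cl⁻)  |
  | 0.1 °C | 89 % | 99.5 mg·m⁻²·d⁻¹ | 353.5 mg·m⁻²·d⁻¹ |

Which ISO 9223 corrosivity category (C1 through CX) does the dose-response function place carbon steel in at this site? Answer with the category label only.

carbon steel: f(T) = +0.150·(T−10) [T≤10 °C] = -1.4850
  Pd branch = 1.77·Pd^0.52·e^(0.02·RH+f) = 26 μm/a
  Sd branch = 0.102·Sd^0.62·e^(0.033·RH+0.04·T) = 73.43 μm/a
  r_corr = 26 + 73.43 = 99.43 μm/a
99.4 μm/a falls in (80, 200] for carbon steel → category C5

C5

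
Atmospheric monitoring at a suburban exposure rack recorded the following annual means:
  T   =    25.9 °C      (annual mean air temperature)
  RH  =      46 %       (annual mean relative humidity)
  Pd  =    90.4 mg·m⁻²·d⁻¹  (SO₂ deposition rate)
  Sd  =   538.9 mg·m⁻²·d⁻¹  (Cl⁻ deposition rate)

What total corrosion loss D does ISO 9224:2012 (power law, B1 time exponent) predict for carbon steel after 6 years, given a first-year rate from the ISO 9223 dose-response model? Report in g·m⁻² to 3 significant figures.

carbon steel: temperature factor f = -0.054·(15.9) = -0.8586
  SO₂ term: 1.77·90.4^0.52·exp(0.02·46-0.8586) = 19.58
  Cl⁻ term: 0.102·538.9^0.62·exp(0.033·46+0.04·25.9) = 64.76
  r_corr = 19.58 + 64.76 = 84.34 μm/a
Long-term exponent b (ISO 9224 Table 2, B1) = 0.523
  D(6) = 84.34 × 6^0.523 = 84.34 × 2.553 = 215.3 μm
  Mass loss = 215.3 μm × 7.85 g/cm³ = 1690 g·m⁻²

D(6) = 1.69e+03 g·m⁻²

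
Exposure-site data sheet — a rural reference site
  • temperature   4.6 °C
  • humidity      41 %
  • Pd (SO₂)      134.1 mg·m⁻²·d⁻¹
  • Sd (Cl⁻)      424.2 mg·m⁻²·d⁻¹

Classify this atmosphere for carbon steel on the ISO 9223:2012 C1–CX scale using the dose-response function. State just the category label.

carbon steel: T≤10 °C ⇒ hinge +0.150·(4.6−10) = -0.8100
  sulphur-dioxide contribution → 22.83 μm/a
  chloride contribution → 20.19 μm/a
  total first-year rate 43.03 μm/a
43 μm/a falls in (25, 50] for carbon steel → category C3

C3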